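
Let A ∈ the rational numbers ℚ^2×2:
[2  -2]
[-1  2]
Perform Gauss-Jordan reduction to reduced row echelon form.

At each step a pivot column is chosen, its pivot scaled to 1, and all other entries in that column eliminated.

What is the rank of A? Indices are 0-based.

rank = 2

pivot(0,0)=2: scale R0 → (1, -1)
  clear (1,0): R1 −= (-1)R0 → (0, 1)
pivot(1,1)=1: scale R1 → (0, 1)
  clear (0,1): R0 −= (-1)R1 → (1, 0)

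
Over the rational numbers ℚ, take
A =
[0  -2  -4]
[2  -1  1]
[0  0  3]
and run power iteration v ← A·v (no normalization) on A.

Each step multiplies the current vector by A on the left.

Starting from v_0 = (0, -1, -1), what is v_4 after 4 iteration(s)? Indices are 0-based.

v_0 = (0, -1, -1).
v_1 = A·v_0 = (6, 0, -3).
v_2 = A·v_1 = (12, 9, -9).
v_3 = A·v_2 = (18, 6, -27).
v_4 = A·v_3 = (96, 3, -81).

v_4 = (96, 3, -81)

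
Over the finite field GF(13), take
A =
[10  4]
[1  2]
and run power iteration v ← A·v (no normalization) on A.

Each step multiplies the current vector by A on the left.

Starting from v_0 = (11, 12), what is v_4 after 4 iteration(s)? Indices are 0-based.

v_4 = (11, 0)

v_0 = (11, 12).
v_1 = A·v_0 = (2, 9).
v_2 = A·v_1 = (4, 7).
v_3 = A·v_2 = (3, 5).
v_4 = A·v_3 = (11, 0).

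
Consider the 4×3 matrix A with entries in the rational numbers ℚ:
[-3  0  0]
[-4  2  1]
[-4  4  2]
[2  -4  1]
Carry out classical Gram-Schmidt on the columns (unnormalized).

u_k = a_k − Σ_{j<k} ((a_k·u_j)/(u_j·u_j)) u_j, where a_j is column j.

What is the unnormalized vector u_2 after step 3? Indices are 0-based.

u_2 = (-126/149, 6/149, 180/149, 183/149)

Step 1: u_0 = a_0 = (-3, -4, -4, 2).
Step 2: u_1 = a_1 − (-32/45)·u_0 = (-32/15, -38/45, 52/45, -116/45).
Step 3: u_2 = a_2 − (-2/9)·u_0 − (-25/298)·u_1 = (-126/149, 6/149, 180/149, 183/149).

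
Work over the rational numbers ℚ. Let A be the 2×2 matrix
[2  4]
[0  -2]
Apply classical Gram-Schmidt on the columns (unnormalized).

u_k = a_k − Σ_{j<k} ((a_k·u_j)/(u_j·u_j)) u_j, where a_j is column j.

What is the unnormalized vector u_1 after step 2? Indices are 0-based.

u_1 = (0, -2)

Step 1: u_0 = a_0 = (2, 0).
Step 2: u_1 = a_1 − (2)·u_0 = (0, -2).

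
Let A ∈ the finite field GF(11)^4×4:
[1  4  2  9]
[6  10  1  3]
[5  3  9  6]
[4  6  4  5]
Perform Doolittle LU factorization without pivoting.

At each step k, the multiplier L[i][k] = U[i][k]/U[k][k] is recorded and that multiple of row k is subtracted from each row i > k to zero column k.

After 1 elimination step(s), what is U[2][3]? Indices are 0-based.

Step 1: pivot at (0,0) is 1.
  row1 ← row1 − (6)·row0  ⇒  L[1][0]=6, U row1=(0, 8, 0, 4)
  row2 ← row2 − (5)·row0  ⇒  L[2][0]=5, U row2=(0, 5, 10, 5)
  row3 ← row3 − (4)·row0  ⇒  L[3][0]=4, U row3=(0, 1, 7, 2)

U[2][3] = 5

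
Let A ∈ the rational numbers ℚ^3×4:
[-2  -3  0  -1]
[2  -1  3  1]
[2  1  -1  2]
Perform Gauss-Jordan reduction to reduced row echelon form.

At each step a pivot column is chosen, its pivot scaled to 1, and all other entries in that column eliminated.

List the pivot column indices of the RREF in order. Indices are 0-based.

pivot columns: 0, 1, 2

pivot(0,0)=-2: scale R0 → (1, 3/2, 0, 1/2)
  clear (1,0): R1 −= (2)R0 → (0, -4, 3, 0)
  clear (2,0): R2 −= (2)R0 → (0, -2, -1, 1)
pivot(1,1)=-4: scale R1 → (0, 1, -3/4, 0)
  clear (0,1): R0 −= (3/2)R1 → (1, 0, 9/8, 1/2)
  clear (2,1): R2 −= (-2)R1 → (0, 0, -5/2, 1)
pivot(2,2)=-5/2: scale R2 → (0, 0, 1, -2/5)
  clear (0,2): R0 −= (9/8)R2 → (1, 0, 0, 19/20)
  clear (1,2): R1 −= (-3/4)R2 → (0, 1, 0, -3/10)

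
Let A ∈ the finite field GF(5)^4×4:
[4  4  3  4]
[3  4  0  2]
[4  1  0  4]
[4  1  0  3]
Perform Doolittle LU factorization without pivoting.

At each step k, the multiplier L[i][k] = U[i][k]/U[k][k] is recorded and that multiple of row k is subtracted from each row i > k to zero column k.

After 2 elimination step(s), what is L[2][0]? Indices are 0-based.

Step 1: pivot at (0,0) is 4.
  row1 ← row1 − (2)·row0  ⇒  L[1][0]=2, U row1=(0, 1, 4, 4)
  row2 ← row2 − (1)·row0  ⇒  L[2][0]=1, U row2=(0, 2, 2, 0)
  row3 ← row3 − (1)·row0  ⇒  L[3][0]=1, U row3=(0, 2, 2, 4)
Step 2: pivot at (1,1) is 1.
  row2 ← row2 − (2)·row1  ⇒  L[2][1]=2, U row2=(0, 0, 4, 2)
  row3 ← row3 − (2)·row1  ⇒  L[3][1]=2, U row3=(0, 0, 4, 1)

L[2][0] = 1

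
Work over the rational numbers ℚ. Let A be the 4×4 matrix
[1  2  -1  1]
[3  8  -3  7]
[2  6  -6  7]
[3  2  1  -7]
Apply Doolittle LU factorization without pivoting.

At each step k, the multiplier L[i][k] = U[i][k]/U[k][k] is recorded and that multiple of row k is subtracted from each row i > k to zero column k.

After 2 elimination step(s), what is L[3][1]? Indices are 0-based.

L[3][1] = -2

[col 0] pivot 1
  R1 -= 3*R0 → (0, 2, 0, 4)  (L[1][0] := 3)
  R2 -= 2*R0 → (0, 2, -4, 5)  (L[2][0] := 2)
  R3 -= 3*R0 → (0, -4, 4, -10)  (L[3][0] := 3)
[col 1] pivot 2
  R2 -= 1*R1 → (0, 0, -4, 1)  (L[2][1] := 1)
  R3 -= -2*R1 → (0, 0, 4, -2)  (L[3][1] := -2)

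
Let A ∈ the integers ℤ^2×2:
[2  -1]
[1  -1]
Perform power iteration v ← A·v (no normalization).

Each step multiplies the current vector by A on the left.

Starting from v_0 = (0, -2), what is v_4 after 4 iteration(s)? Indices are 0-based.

v_0 = (0, -2).
v_1 = A·v_0 = (2, 2).
v_2 = A·v_1 = (2, 0).
v_3 = A·v_2 = (4, 2).
v_4 = A·v_3 = (6, 2).

v_4 = (6, 2)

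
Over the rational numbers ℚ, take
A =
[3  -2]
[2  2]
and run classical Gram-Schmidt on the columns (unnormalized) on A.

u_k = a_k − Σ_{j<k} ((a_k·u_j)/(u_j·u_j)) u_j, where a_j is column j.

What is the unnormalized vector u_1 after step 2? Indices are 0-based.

Step 1: u_0 = a_0 = (3, 2).
Step 2: u_1 = a_1 − (-2/13)·u_0 = (-20/13, 30/13).

u_1 = (-20/13, 30/13)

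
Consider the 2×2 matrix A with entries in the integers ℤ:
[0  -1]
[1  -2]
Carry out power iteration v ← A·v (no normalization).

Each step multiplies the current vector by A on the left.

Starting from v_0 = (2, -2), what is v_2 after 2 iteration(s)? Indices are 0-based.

v_2 = (-6, -10)

v_0 = (2, -2).
v_1 = A·v_0 = (2, 6).
v_2 = A·v_1 = (-6, -10).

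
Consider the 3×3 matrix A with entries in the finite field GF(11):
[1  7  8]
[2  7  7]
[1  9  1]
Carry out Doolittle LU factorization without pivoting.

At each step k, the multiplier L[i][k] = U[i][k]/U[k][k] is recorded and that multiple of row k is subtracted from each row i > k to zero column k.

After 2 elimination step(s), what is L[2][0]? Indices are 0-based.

k=0: U[0][0]=1
  eliminate (1,0): mult=2, new row 1: (0, 4, 2); set L[1][0]=2
  eliminate (2,0): mult=1, new row 2: (0, 2, 4); set L[2][0]=1
k=1: U[1][1]=4
  eliminate (2,1): mult=6, new row 2: (0, 0, 3); set L[2][1]=6

L[2][0] = 1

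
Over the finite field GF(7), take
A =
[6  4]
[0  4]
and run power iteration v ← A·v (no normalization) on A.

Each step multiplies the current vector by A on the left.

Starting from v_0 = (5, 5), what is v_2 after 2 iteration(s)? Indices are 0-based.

v_0 = (5, 5).
v_1 = A·v_0 = (1, 6).
v_2 = A·v_1 = (2, 3).

v_2 = (2, 3)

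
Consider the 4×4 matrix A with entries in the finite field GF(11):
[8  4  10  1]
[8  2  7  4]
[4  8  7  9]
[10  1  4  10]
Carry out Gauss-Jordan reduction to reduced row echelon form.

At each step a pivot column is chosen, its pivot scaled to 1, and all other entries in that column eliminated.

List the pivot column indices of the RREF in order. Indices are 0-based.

step 1: normalize row 0 (÷8) = (1, 6, 4, 7)
  row 1: subtract 8×row0 = (0, 9, 8, 3)
  row 2: subtract 4×row0 = (0, 6, 2, 3)
  row 3: subtract 10×row0 = (0, 7, 8, 6)
step 2: normalize row 1 (÷9) = (0, 1, 7, 4)
  row 0: subtract 6×row1 = (1, 0, 6, 5)
  row 2: subtract 6×row1 = (0, 0, 4, 1)
  row 3: subtract 7×row1 = (0, 0, 3, 0)
step 3: normalize row 2 (÷4) = (0, 0, 1, 3)
  row 0: subtract 6×row2 = (1, 0, 0, 9)
  row 1: subtract 7×row2 = (0, 1, 0, 5)
  row 3: subtract 3×row2 = (0, 0, 0, 2)
step 4: normalize row 3 (÷2) = (0, 0, 0, 1)
  row 0: subtract 9×row3 = (1, 0, 0, 0)
  row 1: subtract 5×row3 = (0, 1, 0, 0)
  row 2: subtract 3×row3 = (0, 0, 1, 0)

pivot columns: 0, 1, 2, 3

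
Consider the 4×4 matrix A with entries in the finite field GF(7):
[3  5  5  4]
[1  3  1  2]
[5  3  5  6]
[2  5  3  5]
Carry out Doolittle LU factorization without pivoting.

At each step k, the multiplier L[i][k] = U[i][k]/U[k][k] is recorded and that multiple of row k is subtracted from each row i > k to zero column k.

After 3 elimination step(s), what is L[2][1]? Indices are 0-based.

k=0: U[0][0]=3
  eliminate (1,0): mult=5, new row 1: (0, 6, 4, 3); set L[1][0]=5
  eliminate (2,0): mult=4, new row 2: (0, 4, 6, 4); set L[2][0]=4
  eliminate (3,0): mult=3, new row 3: (0, 4, 2, 0); set L[3][0]=3
k=1: U[1][1]=6
  eliminate (2,1): mult=3, new row 2: (0, 0, 1, 2); set L[2][1]=3
  eliminate (3,1): mult=3, new row 3: (0, 0, 4, 5); set L[3][1]=3
k=2: U[2][2]=1
  eliminate (3,2): mult=4, new row 3: (0, 0, 0, 4); set L[3][2]=4

L[2][1] = 3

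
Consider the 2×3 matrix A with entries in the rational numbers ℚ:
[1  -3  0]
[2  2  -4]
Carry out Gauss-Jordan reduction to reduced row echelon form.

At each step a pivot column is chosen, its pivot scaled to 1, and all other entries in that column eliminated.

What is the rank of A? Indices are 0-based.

pivot(0,0)=1: scale R0 → (1, -3, 0)
  clear (1,0): R1 −= (2)R0 → (0, 8, -4)
pivot(1,1)=8: scale R1 → (0, 1, -1/2)
  clear (0,1): R0 −= (-3)R1 → (1, 0, -3/2)

rank = 2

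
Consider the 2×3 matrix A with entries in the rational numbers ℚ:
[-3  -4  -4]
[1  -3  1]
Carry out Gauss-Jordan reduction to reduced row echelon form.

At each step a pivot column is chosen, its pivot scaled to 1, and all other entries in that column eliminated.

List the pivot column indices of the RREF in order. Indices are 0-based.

pivot columns: 0, 1

step 1: normalize row 0 (÷-3) = (1, 4/3, 4/3)
  row 1: subtract 1×row0 = (0, -13/3, -1/3)
step 2: normalize row 1 (÷-13/3) = (0, 1, 1/13)
  row 0: subtract 4/3×row1 = (1, 0, 16/13)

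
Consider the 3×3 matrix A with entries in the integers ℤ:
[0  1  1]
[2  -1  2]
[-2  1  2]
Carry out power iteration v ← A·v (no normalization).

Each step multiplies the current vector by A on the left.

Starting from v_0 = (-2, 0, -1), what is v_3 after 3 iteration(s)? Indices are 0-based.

v_0 = (-2, 0, -1).
v_1 = A·v_0 = (-1, -6, 2).
v_2 = A·v_1 = (-4, 8, 0).
v_3 = A·v_2 = (8, -16, 16).

v_3 = (8, -16, 16)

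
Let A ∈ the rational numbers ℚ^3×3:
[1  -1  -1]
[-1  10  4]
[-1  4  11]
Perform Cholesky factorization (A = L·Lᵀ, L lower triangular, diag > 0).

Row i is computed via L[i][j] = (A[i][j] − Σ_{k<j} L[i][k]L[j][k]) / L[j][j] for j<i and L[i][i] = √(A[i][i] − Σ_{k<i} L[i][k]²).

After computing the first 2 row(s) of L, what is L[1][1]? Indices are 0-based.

L[1][1] = 3

Step 1: L[0][0] = √(1) = 1.
  L[1][0] = (-1) / L[0][0] = -1.
Step 2: L[1][1] = √(9) = 3.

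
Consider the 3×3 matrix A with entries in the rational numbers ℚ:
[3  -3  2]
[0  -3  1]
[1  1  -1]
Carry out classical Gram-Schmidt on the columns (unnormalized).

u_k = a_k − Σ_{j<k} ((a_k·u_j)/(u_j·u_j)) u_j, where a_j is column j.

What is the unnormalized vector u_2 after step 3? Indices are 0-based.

Step 1: u_0 = a_0 = (3, 0, 1).
Step 2: u_1 = a_1 − (-4/5)·u_0 = (-3/5, -3, 9/5).
Step 3: u_2 = a_2 − (1/2)·u_0 − (-10/21)·u_1 = (3/14, -3/7, -9/14).

u_2 = (3/14, -3/7, -9/14)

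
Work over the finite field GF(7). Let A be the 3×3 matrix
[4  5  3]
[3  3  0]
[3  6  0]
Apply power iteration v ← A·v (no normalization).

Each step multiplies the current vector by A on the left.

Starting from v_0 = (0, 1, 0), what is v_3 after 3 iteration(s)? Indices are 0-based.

v_0 = (0, 1, 0).
v_1 = A·v_0 = (5, 3, 6).
v_2 = A·v_1 = (4, 3, 5).
v_3 = A·v_2 = (4, 0, 2).

v_3 = (4, 0, 2)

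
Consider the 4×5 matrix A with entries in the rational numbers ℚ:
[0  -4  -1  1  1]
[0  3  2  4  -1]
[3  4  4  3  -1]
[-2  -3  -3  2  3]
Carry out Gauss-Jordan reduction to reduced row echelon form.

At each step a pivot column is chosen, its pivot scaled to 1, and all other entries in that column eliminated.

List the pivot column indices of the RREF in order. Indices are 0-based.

pivot columns: 0, 1, 2, 3

step 1: exchange rows 0,2
step 1: normalize row 0 (÷3) = (1, 4/3, 4/3, 1, -1/3)
  row 3: subtract -2×row0 = (0, -1/3, -1/3, 4, 7/3)
step 2: normalize row 1 (÷3) = (0, 1, 2/3, 4/3, -1/3)
  row 0: subtract 4/3×row1 = (1, 0, 4/9, -7/9, 1/9)
  row 2: subtract -4×row1 = (0, 0, 5/3, 19/3, -1/3)
  row 3: subtract -1/3×row1 = (0, 0, -1/9, 40/9, 20/9)
step 3: normalize row 2 (÷5/3) = (0, 0, 1, 19/5, -1/5)
  row 0: subtract 4/9×row2 = (1, 0, 0, -37/15, 1/5)
  row 1: subtract 2/3×row2 = (0, 1, 0, -6/5, -1/5)
  row 3: subtract -1/9×row2 = (0, 0, 0, 73/15, 11/5)
step 4: normalize row 3 (÷73/15) = (0, 0, 0, 1, 33/73)
  row 0: subtract -37/15×row3 = (1, 0, 0, 0, 96/73)
  row 1: subtract -6/5×row3 = (0, 1, 0, 0, 25/73)
  row 2: subtract 19/5×row3 = (0, 0, 1, 0, -140/73)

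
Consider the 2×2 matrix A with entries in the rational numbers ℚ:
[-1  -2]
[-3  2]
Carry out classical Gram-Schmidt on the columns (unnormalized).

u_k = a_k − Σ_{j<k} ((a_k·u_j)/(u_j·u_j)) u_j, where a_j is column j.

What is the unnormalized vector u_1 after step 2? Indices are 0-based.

Step 1: u_0 = a_0 = (-1, -3).
Step 2: u_1 = a_1 − (-2/5)·u_0 = (-12/5, 4/5).

u_1 = (-12/5, 4/5)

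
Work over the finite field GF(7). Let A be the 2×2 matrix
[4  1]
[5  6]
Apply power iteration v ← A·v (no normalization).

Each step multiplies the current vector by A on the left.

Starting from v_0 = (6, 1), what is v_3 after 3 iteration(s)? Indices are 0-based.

v_3 = (3, 3)

v_0 = (6, 1).
v_1 = A·v_0 = (4, 1).
v_2 = A·v_1 = (3, 5).
v_3 = A·v_2 = (3, 3).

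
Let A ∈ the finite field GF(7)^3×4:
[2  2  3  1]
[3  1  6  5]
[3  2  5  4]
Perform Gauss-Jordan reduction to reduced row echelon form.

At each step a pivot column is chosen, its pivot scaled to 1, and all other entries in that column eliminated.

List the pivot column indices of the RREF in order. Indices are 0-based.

pivot(0,0)=2: scale R0 → (1, 1, 5, 4)
  clear (1,0): R1 −= (3)R0 → (0, 5, 5, 0)
  clear (2,0): R2 −= (3)R0 → (0, 6, 4, 6)
pivot(1,1)=5: scale R1 → (0, 1, 1, 0)
  clear (0,1): R0 −= (1)R1 → (1, 0, 4, 4)
  clear (2,1): R2 −= (6)R1 → (0, 0, 5, 6)
pivot(2,2)=5: scale R2 → (0, 0, 1, 4)
  clear (0,2): R0 −= (4)R2 → (1, 0, 0, 2)
  clear (1,2): R1 −= (1)R2 → (0, 1, 0, 3)

pivot columns: 0, 1, 2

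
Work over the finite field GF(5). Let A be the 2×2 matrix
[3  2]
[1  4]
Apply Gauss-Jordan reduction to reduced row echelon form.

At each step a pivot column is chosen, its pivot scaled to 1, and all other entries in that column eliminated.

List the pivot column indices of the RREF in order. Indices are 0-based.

pivot(0,0)=3: scale R0 → (1, 4)
  clear (1,0): R1 −= (1)R0 → (0, 0)
col 1: no nonzero at/below row 1; advance.

pivot columns: 0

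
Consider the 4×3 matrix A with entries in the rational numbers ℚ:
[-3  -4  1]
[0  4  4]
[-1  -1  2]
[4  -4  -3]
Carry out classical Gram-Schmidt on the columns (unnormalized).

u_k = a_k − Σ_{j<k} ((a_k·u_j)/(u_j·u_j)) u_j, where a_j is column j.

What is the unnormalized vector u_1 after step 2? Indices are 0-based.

u_1 = (-113/26, 4, -29/26, -46/13)

Step 1: u_0 = a_0 = (-3, 0, -1, 4).
Step 2: u_1 = a_1 − (-3/26)·u_0 = (-113/26, 4, -29/26, -46/13).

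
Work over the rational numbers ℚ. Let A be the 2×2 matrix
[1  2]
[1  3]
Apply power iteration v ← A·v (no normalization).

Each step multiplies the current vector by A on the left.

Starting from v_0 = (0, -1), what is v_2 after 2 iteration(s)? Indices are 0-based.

v_0 = (0, -1).
v_1 = A·v_0 = (-2, -3).
v_2 = A·v_1 = (-8, -11).

v_2 = (-8, -11)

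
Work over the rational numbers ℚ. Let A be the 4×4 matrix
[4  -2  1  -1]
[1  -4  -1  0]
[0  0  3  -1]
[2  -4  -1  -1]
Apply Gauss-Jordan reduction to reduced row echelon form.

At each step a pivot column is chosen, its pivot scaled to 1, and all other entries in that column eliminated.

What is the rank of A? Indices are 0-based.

rank = 4

[1] R0 /= 4  ⇒  (1, -1/2, 1/4, -1/4)
     R1 -= 1·R0  ⇒  (0, -7/2, -5/4, 1/4)
     R3 -= 2·R0  ⇒  (0, -3, -3/2, -1/2)
[2] R1 /= -7/2  ⇒  (0, 1, 5/14, -1/14)
     R0 -= -1/2·R1  ⇒  (1, 0, 3/7, -2/7)
     R3 -= -3·R1  ⇒  (0, 0, -3/7, -5/7)
[3] R2 /= 3  ⇒  (0, 0, 1, -1/3)
     R0 -= 3/7·R2  ⇒  (1, 0, 0, -1/7)
     R1 -= 5/14·R2  ⇒  (0, 1, 0, 1/21)
     R3 -= -3/7·R2  ⇒  (0, 0, 0, -6/7)
[4] R3 /= -6/7  ⇒  (0, 0, 0, 1)
     R0 -= -1/7·R3  ⇒  (1, 0, 0, 0)
     R1 -= 1/21·R3  ⇒  (0, 1, 0, 0)
     R2 -= -1/3·R3  ⇒  (0, 0, 1, 0)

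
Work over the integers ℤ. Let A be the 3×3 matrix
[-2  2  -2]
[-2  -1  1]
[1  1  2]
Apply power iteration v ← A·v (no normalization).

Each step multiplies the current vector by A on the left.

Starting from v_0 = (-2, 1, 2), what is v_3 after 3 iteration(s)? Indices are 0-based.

v_3 = (-38, 19, 20)

v_0 = (-2, 1, 2).
v_1 = A·v_0 = (2, 5, 3).
v_2 = A·v_1 = (0, -6, 13).
v_3 = A·v_2 = (-38, 19, 20).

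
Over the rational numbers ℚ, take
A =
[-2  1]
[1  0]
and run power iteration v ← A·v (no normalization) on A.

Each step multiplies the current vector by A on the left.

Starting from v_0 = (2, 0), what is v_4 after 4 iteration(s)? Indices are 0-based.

v_0 = (2, 0).
v_1 = A·v_0 = (-4, 2).
v_2 = A·v_1 = (10, -4).
v_3 = A·v_2 = (-24, 10).
v_4 = A·v_3 = (58, -24).

v_4 = (58, -24)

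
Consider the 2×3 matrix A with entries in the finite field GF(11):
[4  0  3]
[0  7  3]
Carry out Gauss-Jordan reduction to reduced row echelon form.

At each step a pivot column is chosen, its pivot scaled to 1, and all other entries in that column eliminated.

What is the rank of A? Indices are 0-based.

rank = 2

[1] R0 /= 4  ⇒  (1, 0, 9)
[2] R1 /= 7  ⇒  (0, 1, 2)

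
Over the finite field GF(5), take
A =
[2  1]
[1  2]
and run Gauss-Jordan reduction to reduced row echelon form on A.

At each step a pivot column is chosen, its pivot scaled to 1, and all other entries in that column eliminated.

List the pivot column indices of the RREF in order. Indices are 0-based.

pivot columns: 0, 1

step 1: normalize row 0 (÷2) = (1, 3)
  row 1: subtract 1×row0 = (0, 4)
step 2: normalize row 1 (÷4) = (0, 1)
  row 0: subtract 3×row1 = (1, 0)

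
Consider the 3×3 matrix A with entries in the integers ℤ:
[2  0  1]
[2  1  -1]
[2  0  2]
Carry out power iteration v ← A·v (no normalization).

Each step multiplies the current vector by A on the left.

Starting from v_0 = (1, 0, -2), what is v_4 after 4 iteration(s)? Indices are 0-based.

v_0 = (1, 0, -2).
v_1 = A·v_0 = (0, 4, -2).
v_2 = A·v_1 = (-2, 6, -4).
v_3 = A·v_2 = (-8, 6, -12).
v_4 = A·v_3 = (-28, 2, -40).

v_4 = (-28, 2, -40)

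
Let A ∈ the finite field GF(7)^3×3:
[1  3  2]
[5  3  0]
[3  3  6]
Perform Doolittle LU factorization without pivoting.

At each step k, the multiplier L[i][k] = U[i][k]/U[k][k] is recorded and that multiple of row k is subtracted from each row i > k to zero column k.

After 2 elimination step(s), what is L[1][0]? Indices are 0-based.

L[1][0] = 5

k=0: U[0][0]=1
  eliminate (1,0): mult=5, new row 1: (0, 2, 4); set L[1][0]=5
  eliminate (2,0): mult=3, new row 2: (0, 1, 0); set L[2][0]=3
k=1: U[1][1]=2
  eliminate (2,1): mult=4, new row 2: (0, 0, 5); set L[2][1]=4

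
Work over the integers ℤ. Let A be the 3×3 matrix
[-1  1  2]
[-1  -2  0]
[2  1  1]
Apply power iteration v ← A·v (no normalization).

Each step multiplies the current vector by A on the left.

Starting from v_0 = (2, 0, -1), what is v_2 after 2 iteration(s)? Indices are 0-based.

v_2 = (8, 8, -7)

v_0 = (2, 0, -1).
v_1 = A·v_0 = (-4, -2, 3).
v_2 = A·v_1 = (8, 8, -7).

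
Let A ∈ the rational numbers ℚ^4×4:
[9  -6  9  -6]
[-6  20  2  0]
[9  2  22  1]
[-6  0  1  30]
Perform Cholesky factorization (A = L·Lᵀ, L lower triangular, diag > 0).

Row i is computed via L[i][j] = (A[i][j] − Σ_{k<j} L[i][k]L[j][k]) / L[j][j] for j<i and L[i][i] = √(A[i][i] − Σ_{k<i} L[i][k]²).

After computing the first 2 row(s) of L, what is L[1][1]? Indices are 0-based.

L[1][1] = 4

Step 1: L[0][0] = √(9) = 3.
  L[1][0] = (-6) / L[0][0] = -2.
Step 2: L[1][1] = √(16) = 4.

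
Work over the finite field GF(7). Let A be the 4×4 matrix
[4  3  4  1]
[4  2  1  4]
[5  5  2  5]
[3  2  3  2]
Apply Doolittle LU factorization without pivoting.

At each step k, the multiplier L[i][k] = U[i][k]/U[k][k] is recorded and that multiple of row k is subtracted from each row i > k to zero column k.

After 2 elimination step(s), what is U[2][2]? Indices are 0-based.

Step 1: pivot at (0,0) is 4.
  row1 ← row1 − (1)·row0  ⇒  L[1][0]=1, U row1=(0, 6, 4, 3)
  row2 ← row2 − (3)·row0  ⇒  L[2][0]=3, U row2=(0, 3, 4, 2)
  row3 ← row3 − (6)·row0  ⇒  L[3][0]=6, U row3=(0, 5, 0, 3)
Step 2: pivot at (1,1) is 6.
  row2 ← row2 − (4)·row1  ⇒  L[2][1]=4, U row2=(0, 0, 2, 4)
  row3 ← row3 − (2)·row1  ⇒  L[3][1]=2, U row3=(0, 0, 6, 4)

U[2][2] = 2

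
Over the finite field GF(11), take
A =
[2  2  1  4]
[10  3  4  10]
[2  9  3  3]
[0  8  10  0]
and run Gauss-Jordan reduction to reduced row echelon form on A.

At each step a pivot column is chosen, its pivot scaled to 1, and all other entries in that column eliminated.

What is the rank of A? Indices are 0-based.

rank = 4

[1] R0 /= 2  ⇒  (1, 1, 6, 2)
     R1 -= 10·R0  ⇒  (0, 4, 10, 1)
     R2 -= 2·R0  ⇒  (0, 7, 2, 10)
[2] R1 /= 4  ⇒  (0, 1, 8, 3)
     R0 -= 1·R1  ⇒  (1, 0, 9, 10)
     R2 -= 7·R1  ⇒  (0, 0, 1, 0)
     R3 -= 8·R1  ⇒  (0, 0, 1, 9)
[3] R2 /= 1  ⇒  (0, 0, 1, 0)
     R0 -= 9·R2  ⇒  (1, 0, 0, 10)
     R1 -= 8·R2  ⇒  (0, 1, 0, 3)
     R3 -= 1·R2  ⇒  (0, 0, 0, 9)
[4] R3 /= 9  ⇒  (0, 0, 0, 1)
     R0 -= 10·R3  ⇒  (1, 0, 0, 0)
     R1 -= 3·R3  ⇒  (0, 1, 0, 0)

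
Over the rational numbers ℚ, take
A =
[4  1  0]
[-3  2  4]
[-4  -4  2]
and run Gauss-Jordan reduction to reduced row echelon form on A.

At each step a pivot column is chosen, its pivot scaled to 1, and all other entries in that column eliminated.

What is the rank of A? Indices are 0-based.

step 1: normalize row 0 (÷4) = (1, 1/4, 0)
  row 1: subtract -3×row0 = (0, 11/4, 4)
  row 2: subtract -4×row0 = (0, -3, 2)
step 2: normalize row 1 (÷11/4) = (0, 1, 16/11)
  row 0: subtract 1/4×row1 = (1, 0, -4/11)
  row 2: subtract -3×row1 = (0, 0, 70/11)
step 3: normalize row 2 (÷70/11) = (0, 0, 1)
  row 0: subtract -4/11×row2 = (1, 0, 0)
  row 1: subtract 16/11×row2 = (0, 1, 0)

rank = 3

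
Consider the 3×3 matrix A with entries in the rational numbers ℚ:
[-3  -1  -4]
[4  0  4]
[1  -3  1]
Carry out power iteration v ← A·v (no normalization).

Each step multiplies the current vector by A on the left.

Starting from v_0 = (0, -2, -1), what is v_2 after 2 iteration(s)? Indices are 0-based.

v_2 = (-34, 44, 23)

v_0 = (0, -2, -1).
v_1 = A·v_0 = (6, -4, 5).
v_2 = A·v_1 = (-34, 44, 23).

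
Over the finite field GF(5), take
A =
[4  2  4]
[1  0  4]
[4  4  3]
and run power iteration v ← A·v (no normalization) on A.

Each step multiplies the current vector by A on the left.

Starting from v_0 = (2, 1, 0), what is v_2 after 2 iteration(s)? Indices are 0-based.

v_0 = (2, 1, 0).
v_1 = A·v_0 = (0, 2, 2).
v_2 = A·v_1 = (2, 3, 4).

v_2 = (2, 3, 4)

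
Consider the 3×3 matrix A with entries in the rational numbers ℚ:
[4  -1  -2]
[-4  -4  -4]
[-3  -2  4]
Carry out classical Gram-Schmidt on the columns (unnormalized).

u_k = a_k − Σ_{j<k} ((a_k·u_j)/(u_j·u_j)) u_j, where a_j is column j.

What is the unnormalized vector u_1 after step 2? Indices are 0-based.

Step 1: u_0 = a_0 = (4, -4, -3).
Step 2: u_1 = a_1 − (18/41)·u_0 = (-113/41, -92/41, -28/41).

u_1 = (-113/41, -92/41, -28/41)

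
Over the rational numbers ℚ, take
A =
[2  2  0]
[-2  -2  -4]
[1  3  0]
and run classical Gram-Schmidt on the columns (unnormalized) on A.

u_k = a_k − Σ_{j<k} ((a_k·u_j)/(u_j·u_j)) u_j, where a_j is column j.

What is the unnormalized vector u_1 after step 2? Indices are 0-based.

u_1 = (-4/9, 4/9, 16/9)

Step 1: u_0 = a_0 = (2, -2, 1).
Step 2: u_1 = a_1 − (11/9)·u_0 = (-4/9, 4/9, 16/9).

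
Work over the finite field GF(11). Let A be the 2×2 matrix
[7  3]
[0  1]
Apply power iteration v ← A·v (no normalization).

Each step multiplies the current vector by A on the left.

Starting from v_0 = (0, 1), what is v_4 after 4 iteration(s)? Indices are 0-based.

v_0 = (0, 1).
v_1 = A·v_0 = (3, 1).
v_2 = A·v_1 = (2, 1).
v_3 = A·v_2 = (6, 1).
v_4 = A·v_3 = (1, 1).

v_4 = (1, 1)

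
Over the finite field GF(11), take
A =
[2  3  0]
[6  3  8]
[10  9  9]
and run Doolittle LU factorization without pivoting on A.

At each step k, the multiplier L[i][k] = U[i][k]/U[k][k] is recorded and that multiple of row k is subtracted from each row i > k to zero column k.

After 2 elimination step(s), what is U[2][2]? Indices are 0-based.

Step 1: pivot at (0,0) is 2.
  row1 ← row1 − (3)·row0  ⇒  L[1][0]=3, U row1=(0, 5, 8)
  row2 ← row2 − (5)·row0  ⇒  L[2][0]=5, U row2=(0, 5, 9)
Step 2: pivot at (1,1) is 5.
  row2 ← row2 − (1)·row1  ⇒  L[2][1]=1, U row2=(0, 0, 1)

U[2][2] = 1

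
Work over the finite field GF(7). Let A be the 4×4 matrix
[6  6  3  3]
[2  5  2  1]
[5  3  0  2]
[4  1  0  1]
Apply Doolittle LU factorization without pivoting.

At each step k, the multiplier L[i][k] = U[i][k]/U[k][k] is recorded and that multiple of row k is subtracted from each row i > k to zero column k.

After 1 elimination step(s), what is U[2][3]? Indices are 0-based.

U[2][3] = 3

[col 0] pivot 6
  R1 -= 5*R0 → (0, 3, 1, 0)  (L[1][0] := 5)
  R2 -= 2*R0 → (0, 5, 1, 3)  (L[2][0] := 2)
  R3 -= 3*R0 → (0, 4, 5, 6)  (L[3][0] := 3)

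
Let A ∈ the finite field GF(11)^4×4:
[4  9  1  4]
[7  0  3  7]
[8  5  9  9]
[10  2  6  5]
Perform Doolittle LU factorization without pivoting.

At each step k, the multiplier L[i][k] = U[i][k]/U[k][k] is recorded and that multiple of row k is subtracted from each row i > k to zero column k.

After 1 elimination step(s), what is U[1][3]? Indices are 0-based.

[col 0] pivot 4
  R1 -= 10*R0 → (0, 9, 4, 0)  (L[1][0] := 10)
  R2 -= 2*R0 → (0, 9, 7, 1)  (L[2][0] := 2)
  R3 -= 8*R0 → (0, 7, 9, 6)  (L[3][0] := 8)

U[1][3] = 0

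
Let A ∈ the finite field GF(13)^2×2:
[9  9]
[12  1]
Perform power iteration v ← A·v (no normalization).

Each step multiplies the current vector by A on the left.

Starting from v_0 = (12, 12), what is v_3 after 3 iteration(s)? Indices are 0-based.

v_0 = (12, 12).
v_1 = A·v_0 = (8, 0).
v_2 = A·v_1 = (7, 5).
v_3 = A·v_2 = (4, 11).

v_3 = (4, 11)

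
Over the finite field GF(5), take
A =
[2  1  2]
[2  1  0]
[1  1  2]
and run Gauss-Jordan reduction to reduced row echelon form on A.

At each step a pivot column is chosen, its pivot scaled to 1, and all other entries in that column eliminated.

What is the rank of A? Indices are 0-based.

step 1: normalize row 0 (÷2) = (1, 3, 1)
  row 1: subtract 2×row0 = (0, 0, 3)
  row 2: subtract 1×row0 = (0, 3, 1)
step 2: exchange rows 1,2
step 2: normalize row 1 (÷3) = (0, 1, 2)
  row 0: subtract 3×row1 = (1, 0, 0)
step 3: normalize row 2 (÷3) = (0, 0, 1)
  row 1: subtract 2×row2 = (0, 1, 0)

rank = 3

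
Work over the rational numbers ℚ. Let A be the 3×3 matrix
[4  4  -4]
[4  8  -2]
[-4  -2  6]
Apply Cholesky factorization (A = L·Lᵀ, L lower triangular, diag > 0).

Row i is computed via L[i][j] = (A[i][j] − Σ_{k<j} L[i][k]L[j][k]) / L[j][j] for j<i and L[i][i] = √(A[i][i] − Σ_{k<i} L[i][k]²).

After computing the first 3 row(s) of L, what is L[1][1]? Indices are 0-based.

L[1][1] = 2

Step 1: L[0][0] = √(4) = 2.
  L[1][0] = (4) / L[0][0] = 2.
Step 2: L[1][1] = √(4) = 2.
  L[2][0] = (-4) / L[0][0] = -2.
  L[2][1] = (2) / L[1][1] = 1.
Step 3: L[2][2] = √(1) = 1.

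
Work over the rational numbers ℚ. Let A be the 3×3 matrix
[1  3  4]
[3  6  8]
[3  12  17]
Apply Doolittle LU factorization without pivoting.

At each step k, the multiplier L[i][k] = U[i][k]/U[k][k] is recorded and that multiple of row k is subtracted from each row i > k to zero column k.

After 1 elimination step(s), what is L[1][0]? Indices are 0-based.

L[1][0] = 3

k=0: U[0][0]=1
  eliminate (1,0): mult=3, new row 1: (0, -3, -4); set L[1][0]=3
  eliminate (2,0): mult=3, new row 2: (0, 3, 5); set L[2][0]=3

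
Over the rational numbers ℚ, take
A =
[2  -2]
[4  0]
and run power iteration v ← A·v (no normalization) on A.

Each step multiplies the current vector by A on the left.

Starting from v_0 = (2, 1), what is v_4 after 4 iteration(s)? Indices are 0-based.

v_4 = (16, -160)

v_0 = (2, 1).
v_1 = A·v_0 = (2, 8).
v_2 = A·v_1 = (-12, 8).
v_3 = A·v_2 = (-40, -48).
v_4 = A·v_3 = (16, -160).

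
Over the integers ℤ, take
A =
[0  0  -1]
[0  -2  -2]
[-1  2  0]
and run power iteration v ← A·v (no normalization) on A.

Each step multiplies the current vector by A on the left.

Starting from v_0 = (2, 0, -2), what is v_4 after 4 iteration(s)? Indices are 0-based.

v_4 = (10, 28, -2)

v_0 = (2, 0, -2).
v_1 = A·v_0 = (2, 4, -2).
v_2 = A·v_1 = (2, -4, 6).
v_3 = A·v_2 = (-6, -4, -10).
v_4 = A·v_3 = (10, 28, -2).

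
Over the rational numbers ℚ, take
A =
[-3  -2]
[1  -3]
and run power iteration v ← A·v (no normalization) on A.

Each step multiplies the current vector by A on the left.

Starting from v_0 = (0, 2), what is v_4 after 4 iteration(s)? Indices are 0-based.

v_0 = (0, 2).
v_1 = A·v_0 = (-4, -6).
v_2 = A·v_1 = (24, 14).
v_3 = A·v_2 = (-100, -18).
v_4 = A·v_3 = (336, -46).

v_4 = (336, -46)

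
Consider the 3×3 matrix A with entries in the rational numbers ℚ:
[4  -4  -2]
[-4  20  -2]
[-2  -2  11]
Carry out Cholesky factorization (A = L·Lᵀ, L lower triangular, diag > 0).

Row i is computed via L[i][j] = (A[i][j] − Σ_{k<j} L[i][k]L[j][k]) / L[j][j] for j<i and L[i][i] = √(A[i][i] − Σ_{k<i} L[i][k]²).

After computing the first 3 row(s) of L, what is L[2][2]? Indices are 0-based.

Step 1: L[0][0] = √(4) = 2.
  L[1][0] = (-4) / L[0][0] = -2.
Step 2: L[1][1] = √(16) = 4.
  L[2][0] = (-2) / L[0][0] = -1.
  L[2][1] = (-4) / L[1][1] = -1.
Step 3: L[2][2] = √(9) = 3.

L[2][2] = 3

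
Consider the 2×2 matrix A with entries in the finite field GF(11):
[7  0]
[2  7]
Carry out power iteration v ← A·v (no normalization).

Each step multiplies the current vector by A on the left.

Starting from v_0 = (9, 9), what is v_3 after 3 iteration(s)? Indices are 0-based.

v_0 = (9, 9).
v_1 = A·v_0 = (8, 4).
v_2 = A·v_1 = (1, 0).
v_3 = A·v_2 = (7, 2).

v_3 = (7, 2)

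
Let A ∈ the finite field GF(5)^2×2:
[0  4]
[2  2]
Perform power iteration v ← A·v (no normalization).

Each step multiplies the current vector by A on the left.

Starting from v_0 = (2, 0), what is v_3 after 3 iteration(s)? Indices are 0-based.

v_3 = (2, 3)

v_0 = (2, 0).
v_1 = A·v_0 = (0, 4).
v_2 = A·v_1 = (1, 3).
v_3 = A·v_2 = (2, 3).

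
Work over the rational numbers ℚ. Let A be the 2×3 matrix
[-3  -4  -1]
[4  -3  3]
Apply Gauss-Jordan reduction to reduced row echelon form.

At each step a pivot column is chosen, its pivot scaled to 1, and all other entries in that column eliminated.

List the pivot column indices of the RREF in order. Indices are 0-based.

step 1: normalize row 0 (÷-3) = (1, 4/3, 1/3)
  row 1: subtract 4×row0 = (0, -25/3, 5/3)
step 2: normalize row 1 (÷-25/3) = (0, 1, -1/5)
  row 0: subtract 4/3×row1 = (1, 0, 3/5)

pivot columns: 0, 1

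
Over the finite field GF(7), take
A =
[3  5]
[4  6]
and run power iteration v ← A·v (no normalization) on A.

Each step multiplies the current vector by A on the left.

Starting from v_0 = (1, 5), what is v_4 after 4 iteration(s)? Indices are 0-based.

v_4 = (5, 2)

v_0 = (1, 5).
v_1 = A·v_0 = (0, 6).
v_2 = A·v_1 = (2, 1).
v_3 = A·v_2 = (4, 0).
v_4 = A·v_3 = (5, 2).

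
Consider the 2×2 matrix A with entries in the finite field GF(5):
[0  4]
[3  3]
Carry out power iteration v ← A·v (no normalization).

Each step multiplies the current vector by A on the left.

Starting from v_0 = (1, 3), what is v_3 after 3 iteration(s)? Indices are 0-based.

v_3 = (3, 0)

v_0 = (1, 3).
v_1 = A·v_0 = (2, 2).
v_2 = A·v_1 = (3, 2).
v_3 = A·v_2 = (3, 0).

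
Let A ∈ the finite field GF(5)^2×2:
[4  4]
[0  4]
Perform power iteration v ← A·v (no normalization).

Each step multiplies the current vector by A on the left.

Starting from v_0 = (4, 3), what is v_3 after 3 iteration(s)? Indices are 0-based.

v_3 = (2, 2)

v_0 = (4, 3).
v_1 = A·v_0 = (3, 2).
v_2 = A·v_1 = (0, 3).
v_3 = A·v_2 = (2, 2).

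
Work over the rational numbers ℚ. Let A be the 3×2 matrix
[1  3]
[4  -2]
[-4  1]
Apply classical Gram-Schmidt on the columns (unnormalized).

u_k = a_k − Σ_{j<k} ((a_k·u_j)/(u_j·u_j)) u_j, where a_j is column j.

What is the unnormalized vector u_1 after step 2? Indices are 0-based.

Step 1: u_0 = a_0 = (1, 4, -4).
Step 2: u_1 = a_1 − (-3/11)·u_0 = (36/11, -10/11, -1/11).

u_1 = (36/11, -10/11, -1/11)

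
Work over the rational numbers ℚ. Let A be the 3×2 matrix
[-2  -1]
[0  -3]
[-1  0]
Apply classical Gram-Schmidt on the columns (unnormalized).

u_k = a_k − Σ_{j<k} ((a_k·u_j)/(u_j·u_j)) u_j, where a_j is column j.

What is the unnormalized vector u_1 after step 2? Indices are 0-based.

Step 1: u_0 = a_0 = (-2, 0, -1).
Step 2: u_1 = a_1 − (2/5)·u_0 = (-1/5, -3, 2/5).

u_1 = (-1/5, -3, 2/5)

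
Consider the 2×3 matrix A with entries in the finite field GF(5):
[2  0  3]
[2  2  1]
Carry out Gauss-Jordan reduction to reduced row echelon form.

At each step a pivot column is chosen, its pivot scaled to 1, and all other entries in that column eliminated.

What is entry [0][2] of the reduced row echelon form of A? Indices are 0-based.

step 1: normalize row 0 (÷2) = (1, 0, 4)
  row 1: subtract 2×row0 = (0, 2, 3)
step 2: normalize row 1 (÷2) = (0, 1, 4)

M[0][2] = 4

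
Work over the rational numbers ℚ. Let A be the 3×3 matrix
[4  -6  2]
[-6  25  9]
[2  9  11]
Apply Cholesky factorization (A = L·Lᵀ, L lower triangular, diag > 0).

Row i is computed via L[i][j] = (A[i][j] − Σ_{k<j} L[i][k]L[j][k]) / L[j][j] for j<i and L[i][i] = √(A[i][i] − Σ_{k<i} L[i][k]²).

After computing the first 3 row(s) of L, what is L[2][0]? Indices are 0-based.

Step 1: L[0][0] = √(4) = 2.
  L[1][0] = (-6) / L[0][0] = -3.
Step 2: L[1][1] = √(16) = 4.
  L[2][0] = (2) / L[0][0] = 1.
  L[2][1] = (12) / L[1][1] = 3.
Step 3: L[2][2] = √(1) = 1.

L[2][0] = 1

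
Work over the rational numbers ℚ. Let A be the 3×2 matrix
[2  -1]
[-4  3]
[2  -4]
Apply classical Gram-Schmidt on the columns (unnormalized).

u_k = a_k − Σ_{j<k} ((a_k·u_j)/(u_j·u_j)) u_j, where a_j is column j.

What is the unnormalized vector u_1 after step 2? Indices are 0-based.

u_1 = (5/6, -2/3, -13/6)

Step 1: u_0 = a_0 = (2, -4, 2).
Step 2: u_1 = a_1 − (-11/12)·u_0 = (5/6, -2/3, -13/6).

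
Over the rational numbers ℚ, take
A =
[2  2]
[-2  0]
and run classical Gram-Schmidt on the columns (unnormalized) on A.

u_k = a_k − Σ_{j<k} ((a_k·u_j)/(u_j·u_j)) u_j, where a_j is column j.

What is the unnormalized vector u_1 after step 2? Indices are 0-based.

Step 1: u_0 = a_0 = (2, -2).
Step 2: u_1 = a_1 − (1/2)·u_0 = (1, 1).

u_1 = (1, 1)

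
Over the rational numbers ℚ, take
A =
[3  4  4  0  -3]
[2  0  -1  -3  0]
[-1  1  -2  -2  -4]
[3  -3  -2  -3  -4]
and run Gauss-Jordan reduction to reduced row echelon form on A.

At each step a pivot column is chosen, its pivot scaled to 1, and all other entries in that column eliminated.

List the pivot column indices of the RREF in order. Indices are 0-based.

pivot columns: 0, 1, 2, 3

step 1: normalize row 0 (÷3) = (1, 4/3, 4/3, 0, -1)
  row 1: subtract 2×row0 = (0, -8/3, -11/3, -3, 2)
  row 2: subtract -1×row0 = (0, 7/3, -2/3, -2, -5)
  row 3: subtract 3×row0 = (0, -7, -6, -3, -1)
step 2: normalize row 1 (÷-8/3) = (0, 1, 11/8, 9/8, -3/4)
  row 0: subtract 4/3×row1 = (1, 0, -1/2, -3/2, 0)
  row 2: subtract 7/3×row1 = (0, 0, -31/8, -37/8, -13/4)
  row 3: subtract -7×row1 = (0, 0, 29/8, 39/8, -25/4)
step 3: normalize row 2 (÷-31/8) = (0, 0, 1, 37/31, 26/31)
  row 0: subtract -1/2×row2 = (1, 0, 0, -28/31, 13/31)
  row 1: subtract 11/8×row2 = (0, 1, 0, -16/31, -59/31)
  row 3: subtract 29/8×row2 = (0, 0, 0, 17/31, -288/31)
step 4: normalize row 3 (÷17/31) = (0, 0, 0, 1, -288/17)
  row 0: subtract -28/31×row3 = (1, 0, 0, 0, -253/17)
  row 1: subtract -16/31×row3 = (0, 1, 0, 0, -181/17)
  row 2: subtract 37/31×row3 = (0, 0, 1, 0, 358/17)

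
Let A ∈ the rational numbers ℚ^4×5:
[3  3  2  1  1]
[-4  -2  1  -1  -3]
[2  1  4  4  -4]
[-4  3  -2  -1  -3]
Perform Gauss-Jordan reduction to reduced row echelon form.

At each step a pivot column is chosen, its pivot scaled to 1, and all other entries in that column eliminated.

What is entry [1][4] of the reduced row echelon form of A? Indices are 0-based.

step 1: normalize row 0 (÷3) = (1, 1, 2/3, 1/3, 1/3)
  row 1: subtract -4×row0 = (0, 2, 11/3, 1/3, -5/3)
  row 2: subtract 2×row0 = (0, -1, 8/3, 10/3, -14/3)
  row 3: subtract -4×row0 = (0, 7, 2/3, 1/3, -5/3)
step 2: normalize row 1 (÷2) = (0, 1, 11/6, 1/6, -5/6)
  row 0: subtract 1×row1 = (1, 0, -7/6, 1/6, 7/6)
  row 2: subtract -1×row1 = (0, 0, 9/2, 7/2, -11/2)
  row 3: subtract 7×row1 = (0, 0, -73/6, -5/6, 25/6)
step 3: normalize row 2 (÷9/2) = (0, 0, 1, 7/9, -11/9)
  row 0: subtract -7/6×row2 = (1, 0, 0, 29/27, -7/27)
  row 1: subtract 11/6×row2 = (0, 1, 0, -34/27, 38/27)
  row 3: subtract -73/6×row2 = (0, 0, 0, 233/27, -289/27)
step 4: normalize row 3 (÷233/27) = (0, 0, 0, 1, -289/233)
  row 0: subtract 29/27×row3 = (1, 0, 0, 0, 250/233)
  row 1: subtract -34/27×row3 = (0, 1, 0, 0, -36/233)
  row 2: subtract 7/9×row3 = (0, 0, 1, 0, -60/233)

M[1][4] = -36/233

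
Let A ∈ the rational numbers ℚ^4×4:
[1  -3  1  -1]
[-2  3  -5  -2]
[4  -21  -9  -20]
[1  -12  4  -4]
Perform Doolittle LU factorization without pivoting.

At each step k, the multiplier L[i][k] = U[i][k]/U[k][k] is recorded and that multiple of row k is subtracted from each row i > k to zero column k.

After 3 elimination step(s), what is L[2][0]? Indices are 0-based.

[col 0] pivot 1
  R1 -= -2*R0 → (0, -3, -3, -4)  (L[1][0] := -2)
  R2 -= 4*R0 → (0, -9, -13, -16)  (L[2][0] := 4)
  R3 -= 1*R0 → (0, -9, 3, -3)  (L[3][0] := 1)
[col 1] pivot -3
  R2 -= 3*R1 → (0, 0, -4, -4)  (L[2][1] := 3)
  R3 -= 3*R1 → (0, 0, 12, 9)  (L[3][1] := 3)
[col 2] pivot -4
  R3 -= -3*R2 → (0, 0, 0, -3)  (L[3][2] := -3)

L[2][0] = 4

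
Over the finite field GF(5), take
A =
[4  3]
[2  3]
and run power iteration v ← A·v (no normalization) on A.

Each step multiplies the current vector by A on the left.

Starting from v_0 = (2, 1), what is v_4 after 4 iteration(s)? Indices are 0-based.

v_0 = (2, 1).
v_1 = A·v_0 = (1, 2).
v_2 = A·v_1 = (0, 3).
v_3 = A·v_2 = (4, 4).
v_4 = A·v_3 = (3, 0).

v_4 = (3, 0)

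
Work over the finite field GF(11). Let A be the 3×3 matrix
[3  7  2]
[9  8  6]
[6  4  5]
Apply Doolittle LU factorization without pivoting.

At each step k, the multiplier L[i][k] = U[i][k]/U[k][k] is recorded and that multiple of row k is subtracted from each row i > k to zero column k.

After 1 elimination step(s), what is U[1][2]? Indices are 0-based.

U[1][2] = 0

k=0: U[0][0]=3
  eliminate (1,0): mult=3, new row 1: (0, 9, 0); set L[1][0]=3
  eliminate (2,0): mult=2, new row 2: (0, 1, 1); set L[2][0]=2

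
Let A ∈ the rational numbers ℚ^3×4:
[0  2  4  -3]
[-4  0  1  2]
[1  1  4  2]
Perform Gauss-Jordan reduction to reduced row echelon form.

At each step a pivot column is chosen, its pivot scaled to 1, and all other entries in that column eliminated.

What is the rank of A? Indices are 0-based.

rank = 3

step 1: exchange rows 0,1
step 1: normalize row 0 (÷-4) = (1, 0, -1/4, -1/2)
  row 2: subtract 1×row0 = (0, 1, 17/4, 5/2)
step 2: normalize row 1 (÷2) = (0, 1, 2, -3/2)
  row 2: subtract 1×row1 = (0, 0, 9/4, 4)
step 3: normalize row 2 (÷9/4) = (0, 0, 1, 16/9)
  row 0: subtract -1/4×row2 = (1, 0, 0, -1/18)
  row 1: subtract 2×row2 = (0, 1, 0, -91/18)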